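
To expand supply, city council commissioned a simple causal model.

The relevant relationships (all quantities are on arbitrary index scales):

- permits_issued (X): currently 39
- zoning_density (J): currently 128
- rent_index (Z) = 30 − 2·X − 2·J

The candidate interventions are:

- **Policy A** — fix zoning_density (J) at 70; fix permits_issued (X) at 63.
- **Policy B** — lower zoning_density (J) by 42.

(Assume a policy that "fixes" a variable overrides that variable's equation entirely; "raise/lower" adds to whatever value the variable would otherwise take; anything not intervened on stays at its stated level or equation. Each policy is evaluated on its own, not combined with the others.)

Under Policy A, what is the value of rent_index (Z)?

-236

Policy A (J := 70, X := 63):
  X = 63
  J = 70
  Z = 30 − 2·63 − 2·70 = -236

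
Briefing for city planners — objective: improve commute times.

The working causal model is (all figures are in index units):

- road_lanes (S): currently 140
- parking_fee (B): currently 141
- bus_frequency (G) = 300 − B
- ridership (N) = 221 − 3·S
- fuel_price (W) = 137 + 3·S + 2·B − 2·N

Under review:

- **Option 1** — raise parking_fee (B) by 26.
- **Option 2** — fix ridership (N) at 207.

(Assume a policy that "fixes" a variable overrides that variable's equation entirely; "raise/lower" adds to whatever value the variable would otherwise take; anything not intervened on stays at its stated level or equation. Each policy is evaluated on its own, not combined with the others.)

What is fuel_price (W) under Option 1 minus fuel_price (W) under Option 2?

Option 1 (B + 26):
  S = 140
  B = 141 + 26 = 167
  N = 221 − 3·140 = -199
  W = 137 + 3·140 + 2·167 − 2·(-199) = 1289
Option 2 (N := 207):
  S = 140
  B = 141
  N = 207
  W = 137 + 3·140 + 2·141 − 2·207 = 425
W: 1289 − 425 = 864

864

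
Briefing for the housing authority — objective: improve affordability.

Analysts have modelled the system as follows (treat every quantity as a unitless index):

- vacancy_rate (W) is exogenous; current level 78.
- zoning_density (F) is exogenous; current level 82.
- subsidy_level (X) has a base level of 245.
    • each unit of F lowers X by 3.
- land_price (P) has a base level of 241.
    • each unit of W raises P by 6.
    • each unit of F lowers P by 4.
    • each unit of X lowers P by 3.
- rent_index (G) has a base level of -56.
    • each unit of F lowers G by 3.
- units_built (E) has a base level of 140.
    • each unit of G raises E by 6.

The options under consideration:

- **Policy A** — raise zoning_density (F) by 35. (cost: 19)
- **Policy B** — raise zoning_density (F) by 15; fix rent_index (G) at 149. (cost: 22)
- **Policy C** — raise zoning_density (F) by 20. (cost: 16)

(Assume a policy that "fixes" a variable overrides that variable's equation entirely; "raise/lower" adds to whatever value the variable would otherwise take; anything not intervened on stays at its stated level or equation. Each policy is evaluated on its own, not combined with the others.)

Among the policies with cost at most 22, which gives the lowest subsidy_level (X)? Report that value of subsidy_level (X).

Policy A (F + 35):
  F = 82 + 35 = 117
  X = 245 − 3·117 = -106
Policy B (F + 15, G := 149):
  F = 82 + 15 = 97
  X = 245 − 3·97 = -46
Policy C (F + 20):
  F = 82 + 20 = 102
  X = 245 − 3·102 = -61
Comparing — Policy A: X=-106, Policy B: X=-46, Policy C: X=-61. Lowest is -106 (Policy A).

-106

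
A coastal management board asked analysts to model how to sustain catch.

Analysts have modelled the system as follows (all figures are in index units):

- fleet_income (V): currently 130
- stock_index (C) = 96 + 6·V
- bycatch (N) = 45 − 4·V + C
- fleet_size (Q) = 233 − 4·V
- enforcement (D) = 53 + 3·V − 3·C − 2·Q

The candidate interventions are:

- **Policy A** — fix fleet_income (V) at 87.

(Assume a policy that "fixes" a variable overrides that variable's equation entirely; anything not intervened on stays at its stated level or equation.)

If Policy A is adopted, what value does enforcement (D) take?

Policy A (V := 87):
  V = 87
  C = 96 + 6·87 = 618
  Q = 233 − 4·87 = -115
  D = 53 + 3·87 − 3·618 − 2·(-115) = -1310

-1310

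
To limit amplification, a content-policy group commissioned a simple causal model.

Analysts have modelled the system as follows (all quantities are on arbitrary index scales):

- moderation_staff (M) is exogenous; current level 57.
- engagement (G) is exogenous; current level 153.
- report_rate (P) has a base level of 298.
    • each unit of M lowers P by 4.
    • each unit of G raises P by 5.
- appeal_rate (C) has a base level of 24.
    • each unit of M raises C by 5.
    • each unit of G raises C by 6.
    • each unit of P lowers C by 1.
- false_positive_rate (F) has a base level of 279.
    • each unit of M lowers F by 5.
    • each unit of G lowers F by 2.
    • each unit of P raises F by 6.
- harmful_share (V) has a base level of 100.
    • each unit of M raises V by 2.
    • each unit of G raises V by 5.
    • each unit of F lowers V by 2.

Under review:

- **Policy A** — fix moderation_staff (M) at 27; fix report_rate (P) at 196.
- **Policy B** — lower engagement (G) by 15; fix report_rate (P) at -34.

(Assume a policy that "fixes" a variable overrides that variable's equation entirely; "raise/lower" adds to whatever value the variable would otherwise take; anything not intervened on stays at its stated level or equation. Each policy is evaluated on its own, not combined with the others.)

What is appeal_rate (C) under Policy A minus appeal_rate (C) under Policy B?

Policy A (M := 27, P := 196):
  M = 27
  G = 153
  P = 196
  C = 24 + 5·27 + 6·153 − 196 = 881
Policy B (G − 15, P := -34):
  M = 57
  G = 153 − 15 = 138
  P = -34
  C = 24 + 5·57 + 6·138 − (-34) = 1171
C: 881 − 1171 = -290

-290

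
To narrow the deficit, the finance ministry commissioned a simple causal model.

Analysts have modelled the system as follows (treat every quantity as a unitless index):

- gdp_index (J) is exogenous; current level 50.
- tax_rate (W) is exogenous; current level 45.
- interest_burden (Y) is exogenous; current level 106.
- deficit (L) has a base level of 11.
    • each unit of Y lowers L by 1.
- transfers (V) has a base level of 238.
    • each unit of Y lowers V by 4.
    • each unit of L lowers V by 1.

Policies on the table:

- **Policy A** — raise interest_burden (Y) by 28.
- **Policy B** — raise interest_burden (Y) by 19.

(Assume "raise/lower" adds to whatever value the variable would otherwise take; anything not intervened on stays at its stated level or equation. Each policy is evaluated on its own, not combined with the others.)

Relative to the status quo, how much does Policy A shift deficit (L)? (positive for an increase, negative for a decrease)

-28

Baseline:
  Y = 106
  L = 11 − 106 = -95
Policy A (Y + 28):
  Y = 106 + 28 = 134
  L = 11 − 134 = -123
Change in L: -123 − (-95) = -28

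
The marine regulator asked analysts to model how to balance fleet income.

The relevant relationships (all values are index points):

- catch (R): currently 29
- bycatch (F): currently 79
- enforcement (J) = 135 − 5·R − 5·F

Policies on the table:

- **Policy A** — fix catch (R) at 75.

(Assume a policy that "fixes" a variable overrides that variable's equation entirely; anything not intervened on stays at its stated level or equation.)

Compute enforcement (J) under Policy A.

-635

Policy A (R := 75):
  R = 75
  F = 79
  J = 135 − 5·75 − 5·79 = -635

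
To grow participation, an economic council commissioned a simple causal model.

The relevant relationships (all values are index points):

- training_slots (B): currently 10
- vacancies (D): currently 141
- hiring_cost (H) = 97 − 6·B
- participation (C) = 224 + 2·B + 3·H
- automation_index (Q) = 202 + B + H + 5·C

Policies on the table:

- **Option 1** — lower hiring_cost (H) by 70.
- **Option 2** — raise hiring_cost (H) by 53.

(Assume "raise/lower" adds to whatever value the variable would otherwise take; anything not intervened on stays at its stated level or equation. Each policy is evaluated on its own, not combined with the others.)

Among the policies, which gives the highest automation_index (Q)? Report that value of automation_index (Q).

Option 1 (H − 70):
  B = 10
  H = 97 − 6·10 (−70 from intervention) = -33
  C = 224 + 2·10 + 3·(-33) = 145
  Q = 202 + 10 + (-33) + 5·145 = 904
Option 2 (H + 53):
  B = 10
  H = 97 − 6·10 (+53 from intervention) = 90
  C = 224 + 2·10 + 3·90 = 514
  Q = 202 + 10 + 90 + 5·514 = 2872
Comparing — Option 1: Q=904, Option 2: Q=2872. Highest is 2872 (Option 2).

2872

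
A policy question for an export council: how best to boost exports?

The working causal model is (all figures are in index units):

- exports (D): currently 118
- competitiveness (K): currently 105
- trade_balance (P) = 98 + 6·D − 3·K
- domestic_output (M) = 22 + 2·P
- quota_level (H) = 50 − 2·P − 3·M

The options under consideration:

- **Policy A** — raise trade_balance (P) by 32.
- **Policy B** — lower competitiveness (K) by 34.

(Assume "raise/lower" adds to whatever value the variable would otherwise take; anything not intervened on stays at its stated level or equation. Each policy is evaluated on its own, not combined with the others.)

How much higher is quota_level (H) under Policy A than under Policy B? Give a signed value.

Policy A (P + 32):
  D = 118
  K = 105
  P = 98 + 6·118 − 3·105 (+32 from intervention) = 523
  M = 22 + 2·523 = 1068
  H = 50 − 2·523 − 3·1068 = -4200
Policy B (K − 34):
  D = 118
  K = 105 − 34 = 71
  P = 98 + 6·118 − 3·71 = 593
  M = 22 + 2·593 = 1208
  H = 50 − 2·593 − 3·1208 = -4760
H: -4200 − (-4760) = 560

560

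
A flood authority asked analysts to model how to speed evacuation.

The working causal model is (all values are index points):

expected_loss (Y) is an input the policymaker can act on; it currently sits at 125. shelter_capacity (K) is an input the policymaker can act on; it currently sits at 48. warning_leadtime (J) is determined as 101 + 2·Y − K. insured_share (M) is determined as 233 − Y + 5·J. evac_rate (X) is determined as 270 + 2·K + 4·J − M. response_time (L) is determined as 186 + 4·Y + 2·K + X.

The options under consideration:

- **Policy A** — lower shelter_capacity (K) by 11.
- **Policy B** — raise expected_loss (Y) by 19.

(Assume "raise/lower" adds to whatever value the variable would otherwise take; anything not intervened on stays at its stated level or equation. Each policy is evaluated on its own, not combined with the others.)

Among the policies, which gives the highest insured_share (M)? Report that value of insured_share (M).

Policy A (K − 11):
  Y = 125
  K = 48 − 11 = 37
  J = 101 + 2·125 − 37 = 314
  M = 233 − 125 + 5·314 = 1678
Policy B (Y + 19):
  Y = 125 + 19 = 144
  K = 48
  J = 101 + 2·144 − 48 = 341
  M = 233 − 144 + 5·341 = 1794
Comparing — Policy A: M=1678, Policy B: M=1794. Highest is 1794 (Policy B).

1794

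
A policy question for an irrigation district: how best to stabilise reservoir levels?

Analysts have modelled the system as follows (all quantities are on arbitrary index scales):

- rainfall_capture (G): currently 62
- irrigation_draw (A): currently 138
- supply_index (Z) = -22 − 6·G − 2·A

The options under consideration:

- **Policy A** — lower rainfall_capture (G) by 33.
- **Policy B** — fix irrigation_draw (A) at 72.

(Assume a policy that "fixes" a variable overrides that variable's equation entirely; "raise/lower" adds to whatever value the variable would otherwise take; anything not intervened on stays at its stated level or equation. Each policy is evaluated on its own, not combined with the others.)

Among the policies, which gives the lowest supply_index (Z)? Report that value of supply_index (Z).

Policy A (G − 33):
  G = 62 − 33 = 29
  A = 138
  Z = -22 − 6·29 − 2·138 = -472
Policy B (A := 72):
  G = 62
  A = 72
  Z = -22 − 6·62 − 2·72 = -538
Comparing — Policy A: Z=-472, Policy B: Z=-538. Lowest is -538 (Policy B).

-538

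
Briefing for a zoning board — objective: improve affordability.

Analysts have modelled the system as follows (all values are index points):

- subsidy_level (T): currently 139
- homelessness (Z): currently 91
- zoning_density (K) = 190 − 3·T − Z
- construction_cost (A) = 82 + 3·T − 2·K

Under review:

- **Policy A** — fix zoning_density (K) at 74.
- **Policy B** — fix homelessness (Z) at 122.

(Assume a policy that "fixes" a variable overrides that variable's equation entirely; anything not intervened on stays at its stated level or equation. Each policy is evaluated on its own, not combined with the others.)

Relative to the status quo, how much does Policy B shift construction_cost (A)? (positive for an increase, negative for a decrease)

Baseline:
  T = 139
  Z = 91
  K = 190 − 3·139 − 91 = -318
  A = 82 + 3·139 − 2·(-318) = 1135
Policy B (Z := 122):
  T = 139
  Z = 122
  K = 190 − 3·139 − 122 = -349
  A = 82 + 3·139 − 2·(-349) = 1197
Change in A: 1197 − 1135 = 62

62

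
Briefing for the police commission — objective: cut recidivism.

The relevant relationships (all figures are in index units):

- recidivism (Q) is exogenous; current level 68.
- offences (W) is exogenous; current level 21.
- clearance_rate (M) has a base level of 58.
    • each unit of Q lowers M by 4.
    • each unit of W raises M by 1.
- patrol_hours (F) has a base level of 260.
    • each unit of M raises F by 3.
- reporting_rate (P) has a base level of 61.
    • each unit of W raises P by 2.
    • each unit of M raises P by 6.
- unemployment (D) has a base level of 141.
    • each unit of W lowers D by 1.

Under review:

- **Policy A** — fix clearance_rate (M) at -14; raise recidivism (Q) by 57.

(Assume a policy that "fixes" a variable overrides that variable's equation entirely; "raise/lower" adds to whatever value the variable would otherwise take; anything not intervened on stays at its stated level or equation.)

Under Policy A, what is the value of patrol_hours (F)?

218

Policy A (M := -14, Q + 57):
  Q = 68 + 57 = 125
  W = 21
  M = -14
  F = 260 + 3·(-14) = 218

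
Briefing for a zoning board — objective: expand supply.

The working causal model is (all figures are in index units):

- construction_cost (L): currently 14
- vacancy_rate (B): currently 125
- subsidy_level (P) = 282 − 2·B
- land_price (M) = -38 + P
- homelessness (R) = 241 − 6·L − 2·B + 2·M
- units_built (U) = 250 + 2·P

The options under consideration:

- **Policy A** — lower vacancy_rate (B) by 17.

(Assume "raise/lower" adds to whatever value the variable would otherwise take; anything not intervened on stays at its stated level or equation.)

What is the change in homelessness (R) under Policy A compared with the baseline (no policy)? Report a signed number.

Baseline:
  L = 14
  B = 125
  P = 282 − 2·125 = 32
  M = -38 + 32 = -6
  R = 241 − 6·14 − 2·125 + 2·(-6) = -105
Policy A (B − 17):
  L = 14
  B = 125 − 17 = 108
  P = 282 − 2·108 = 66
  M = -38 + 66 = 28
  R = 241 − 6·14 − 2·108 + 2·28 = -3
Change in R: -3 − (-105) = 102

102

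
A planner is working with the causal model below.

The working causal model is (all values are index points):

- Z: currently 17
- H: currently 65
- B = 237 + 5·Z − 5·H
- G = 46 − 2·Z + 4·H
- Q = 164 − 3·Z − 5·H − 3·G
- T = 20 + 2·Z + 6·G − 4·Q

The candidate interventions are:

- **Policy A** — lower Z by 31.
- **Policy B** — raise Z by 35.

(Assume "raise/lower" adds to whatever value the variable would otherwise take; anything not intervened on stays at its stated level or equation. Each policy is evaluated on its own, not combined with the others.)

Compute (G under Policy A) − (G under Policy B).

Policy A (Z − 31):
  Z = 17 − 31 = -14
  H = 65
  G = 46 − 2·(-14) + 4·65 = 334
Policy B (Z + 35):
  Z = 17 + 35 = 52
  H = 65
  G = 46 − 2·52 + 4·65 = 202
G: 334 − 202 = 132

132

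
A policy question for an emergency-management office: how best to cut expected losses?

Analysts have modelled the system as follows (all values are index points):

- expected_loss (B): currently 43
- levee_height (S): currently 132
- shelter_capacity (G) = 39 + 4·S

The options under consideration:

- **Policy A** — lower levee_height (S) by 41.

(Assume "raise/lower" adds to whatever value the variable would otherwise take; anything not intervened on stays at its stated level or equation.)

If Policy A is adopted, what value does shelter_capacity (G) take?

Policy A (S − 41):
  S = 132 − 41 = 91
  G = 39 + 4·91 = 403

403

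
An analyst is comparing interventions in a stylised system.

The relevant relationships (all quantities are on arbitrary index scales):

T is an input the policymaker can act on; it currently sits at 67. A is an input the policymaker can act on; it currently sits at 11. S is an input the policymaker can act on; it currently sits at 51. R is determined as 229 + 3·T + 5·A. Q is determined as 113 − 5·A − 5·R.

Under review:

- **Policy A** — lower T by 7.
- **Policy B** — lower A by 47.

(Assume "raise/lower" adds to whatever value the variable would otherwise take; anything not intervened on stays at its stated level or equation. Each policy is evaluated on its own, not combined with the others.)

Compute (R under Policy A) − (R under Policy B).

214

Policy A (T − 7):
  T = 67 − 7 = 60
  A = 11
  R = 229 + 3·60 + 5·11 = 464
Policy B (A − 47):
  T = 67
  A = 11 − 47 = -36
  R = 229 + 3·67 + 5·(-36) = 250
R: 464 − 250 = 214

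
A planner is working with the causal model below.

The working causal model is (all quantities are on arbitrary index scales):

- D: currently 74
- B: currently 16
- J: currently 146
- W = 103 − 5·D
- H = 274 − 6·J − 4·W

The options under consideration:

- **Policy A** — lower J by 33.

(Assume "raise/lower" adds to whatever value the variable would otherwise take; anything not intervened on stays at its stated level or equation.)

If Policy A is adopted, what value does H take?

664

Policy A (J − 33):
  D = 74
  J = 146 − 33 = 113
  W = 103 − 5·74 = -267
  H = 274 − 6·113 − 4·(-267) = 664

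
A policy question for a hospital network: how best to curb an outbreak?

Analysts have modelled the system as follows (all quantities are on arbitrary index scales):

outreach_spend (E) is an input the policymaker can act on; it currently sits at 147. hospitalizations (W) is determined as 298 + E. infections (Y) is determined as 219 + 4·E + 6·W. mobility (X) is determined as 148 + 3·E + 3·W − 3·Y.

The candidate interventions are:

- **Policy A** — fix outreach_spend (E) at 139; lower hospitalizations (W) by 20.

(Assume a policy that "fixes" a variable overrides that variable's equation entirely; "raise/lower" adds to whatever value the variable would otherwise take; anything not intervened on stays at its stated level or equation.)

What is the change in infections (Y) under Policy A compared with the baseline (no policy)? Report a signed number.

-200

Baseline:
  E = 147
  W = 298 + 147 = 445
  Y = 219 + 4·147 + 6·445 = 3477
Policy A (E := 139, W − 20):
  E = 139
  W = 298 + 139 (−20 from intervention) = 417
  Y = 219 + 4·139 + 6·417 = 3277
Change in Y: 3277 − 3477 = -200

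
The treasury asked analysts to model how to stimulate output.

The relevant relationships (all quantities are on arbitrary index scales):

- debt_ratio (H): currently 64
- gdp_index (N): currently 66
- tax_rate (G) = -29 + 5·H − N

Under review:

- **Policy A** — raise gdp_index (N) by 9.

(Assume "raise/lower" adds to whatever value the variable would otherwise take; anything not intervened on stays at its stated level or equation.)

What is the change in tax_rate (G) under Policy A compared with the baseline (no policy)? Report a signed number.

-9

Baseline:
  H = 64
  N = 66
  G = -29 + 5·64 − 66 = 225
Policy A (N + 9):
  H = 64
  N = 66 + 9 = 75
  G = -29 + 5·64 − 75 = 216
Change in G: 216 − 225 = -9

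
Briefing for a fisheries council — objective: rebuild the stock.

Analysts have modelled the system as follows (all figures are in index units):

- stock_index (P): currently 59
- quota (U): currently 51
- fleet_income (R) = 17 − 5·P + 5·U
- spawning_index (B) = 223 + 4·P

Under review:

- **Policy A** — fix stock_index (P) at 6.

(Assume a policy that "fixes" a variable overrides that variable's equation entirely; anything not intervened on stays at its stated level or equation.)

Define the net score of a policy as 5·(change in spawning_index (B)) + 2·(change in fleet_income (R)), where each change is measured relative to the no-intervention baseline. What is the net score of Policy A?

Baseline:
  P = 59
  U = 51
  R = 17 − 5·59 + 5·51 = -23
  B = 223 + 4·59 = 459
Policy A (P := 6):
  P = 6
  U = 51
  R = 17 − 5·6 + 5·51 = 242
  B = 223 + 4·6 = 247
ΔB = 247 − 459 = -212; ΔR = 242 − (-23) = 265
Score = 5·(-212) + 2·265 = -530

-530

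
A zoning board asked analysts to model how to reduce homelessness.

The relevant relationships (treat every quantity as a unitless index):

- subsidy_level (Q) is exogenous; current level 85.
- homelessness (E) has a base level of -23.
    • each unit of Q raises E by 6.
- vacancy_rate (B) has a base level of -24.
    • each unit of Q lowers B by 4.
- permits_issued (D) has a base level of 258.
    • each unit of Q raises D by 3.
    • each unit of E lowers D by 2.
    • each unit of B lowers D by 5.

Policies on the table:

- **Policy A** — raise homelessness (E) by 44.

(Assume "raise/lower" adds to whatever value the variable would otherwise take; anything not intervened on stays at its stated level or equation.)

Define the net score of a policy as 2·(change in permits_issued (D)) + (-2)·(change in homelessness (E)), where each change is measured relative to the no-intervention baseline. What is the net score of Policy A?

-264

Baseline:
  Q = 85
  E = -23 + 6·85 = 487
  B = -24 − 4·85 = -364
  D = 258 + 3·85 − 2·487 − 5·(-364) = 1359
Policy A (E + 44):
  Q = 85
  E = -23 + 6·85 (+44 from intervention) = 531
  B = -24 − 4·85 = -364
  D = 258 + 3·85 − 2·531 − 5·(-364) = 1271
ΔD = 1271 − 1359 = -88; ΔE = 531 − 487 = 44
Score = 2·(-88) + (-2)·44 = -264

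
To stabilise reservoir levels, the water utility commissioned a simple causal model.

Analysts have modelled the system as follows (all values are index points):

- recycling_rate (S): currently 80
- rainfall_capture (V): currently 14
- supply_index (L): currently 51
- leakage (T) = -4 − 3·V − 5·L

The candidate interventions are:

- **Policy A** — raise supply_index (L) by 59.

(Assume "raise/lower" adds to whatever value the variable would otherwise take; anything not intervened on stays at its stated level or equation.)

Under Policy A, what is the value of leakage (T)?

-596

Policy A (L + 59):
  V = 14
  L = 51 + 59 = 110
  T = -4 − 3·14 − 5·110 = -596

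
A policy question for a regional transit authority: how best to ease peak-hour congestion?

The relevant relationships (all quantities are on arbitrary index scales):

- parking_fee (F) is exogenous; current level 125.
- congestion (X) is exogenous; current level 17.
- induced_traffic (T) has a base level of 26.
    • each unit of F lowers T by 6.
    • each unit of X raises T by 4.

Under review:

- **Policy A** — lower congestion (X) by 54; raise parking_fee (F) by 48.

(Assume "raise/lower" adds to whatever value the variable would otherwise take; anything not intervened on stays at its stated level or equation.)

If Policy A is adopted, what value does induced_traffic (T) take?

Policy A (X − 54, F + 48):
  F = 125 + 48 = 173
  X = 17 − 54 = -37
  T = 26 − 6·173 + 4·(-37) = -1160

-1160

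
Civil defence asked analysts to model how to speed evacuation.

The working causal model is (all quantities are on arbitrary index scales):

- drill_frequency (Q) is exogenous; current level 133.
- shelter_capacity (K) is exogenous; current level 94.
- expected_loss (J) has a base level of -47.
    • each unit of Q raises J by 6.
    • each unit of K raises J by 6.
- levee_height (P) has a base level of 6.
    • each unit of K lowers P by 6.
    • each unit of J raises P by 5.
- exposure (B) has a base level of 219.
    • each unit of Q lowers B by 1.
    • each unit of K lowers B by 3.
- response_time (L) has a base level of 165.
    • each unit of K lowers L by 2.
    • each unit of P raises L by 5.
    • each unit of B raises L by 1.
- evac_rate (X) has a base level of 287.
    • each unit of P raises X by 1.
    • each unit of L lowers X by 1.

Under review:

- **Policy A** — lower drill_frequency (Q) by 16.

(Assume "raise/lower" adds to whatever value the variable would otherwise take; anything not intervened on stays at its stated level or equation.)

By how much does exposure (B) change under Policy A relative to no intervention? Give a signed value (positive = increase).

16

Baseline:
  Q = 133
  K = 94
  B = 219 − 133 − 3·94 = -196
Policy A (Q − 16):
  Q = 133 − 16 = 117
  K = 94
  B = 219 − 117 − 3·94 = -180
Change in B: -180 − (-196) = 16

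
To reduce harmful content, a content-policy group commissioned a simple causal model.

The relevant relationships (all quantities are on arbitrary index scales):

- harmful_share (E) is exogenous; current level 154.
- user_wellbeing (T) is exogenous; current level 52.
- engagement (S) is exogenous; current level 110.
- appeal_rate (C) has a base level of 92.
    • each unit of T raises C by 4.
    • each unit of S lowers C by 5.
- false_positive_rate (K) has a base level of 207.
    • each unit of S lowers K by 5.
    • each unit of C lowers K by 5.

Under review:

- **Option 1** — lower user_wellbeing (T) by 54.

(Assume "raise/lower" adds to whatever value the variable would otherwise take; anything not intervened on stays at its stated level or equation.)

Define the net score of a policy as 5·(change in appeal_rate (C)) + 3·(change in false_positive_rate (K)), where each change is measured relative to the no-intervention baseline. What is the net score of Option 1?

2160

Baseline:
  T = 52
  S = 110
  C = 92 + 4·52 − 5·110 = -250
  K = 207 − 5·110 − 5·(-250) = 907
Option 1 (T − 54):
  T = 52 − 54 = -2
  S = 110
  C = 92 + 4·(-2) − 5·110 = -466
  K = 207 − 5·110 − 5·(-466) = 1987
ΔC = -466 − (-250) = -216; ΔK = 1987 − 907 = 1080
Score = 5·(-216) + 3·1080 = 2160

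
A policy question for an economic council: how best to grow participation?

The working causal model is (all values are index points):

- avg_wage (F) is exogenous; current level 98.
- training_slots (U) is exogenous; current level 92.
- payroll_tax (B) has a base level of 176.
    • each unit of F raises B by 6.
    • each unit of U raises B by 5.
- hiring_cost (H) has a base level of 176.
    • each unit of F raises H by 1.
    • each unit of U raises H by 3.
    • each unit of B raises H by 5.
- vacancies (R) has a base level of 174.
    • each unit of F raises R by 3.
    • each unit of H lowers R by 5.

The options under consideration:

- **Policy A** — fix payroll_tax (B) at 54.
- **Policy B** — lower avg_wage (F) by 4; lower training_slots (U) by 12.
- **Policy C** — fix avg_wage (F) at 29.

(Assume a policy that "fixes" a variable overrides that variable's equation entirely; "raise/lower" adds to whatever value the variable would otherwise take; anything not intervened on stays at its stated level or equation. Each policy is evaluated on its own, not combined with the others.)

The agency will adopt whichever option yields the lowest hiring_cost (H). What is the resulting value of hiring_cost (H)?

820

Policy A (B := 54):
  F = 98
  U = 92
  B = 54
  H = 176 + 98 + 3·92 + 5·54 = 820
Policy B (F − 4, U − 12):
  F = 98 − 4 = 94
  U = 92 − 12 = 80
  B = 176 + 6·94 + 5·80 = 1140
  H = 176 + 94 + 3·80 + 5·1140 = 6210
Policy C (F := 29):
  F = 29
  U = 92
  B = 176 + 6·29 + 5·92 = 810
  H = 176 + 29 + 3·92 + 5·810 = 4531
Comparing — Policy A: H=820, Policy B: H=6210, Policy C: H=4531. Lowest is 820 (Policy A).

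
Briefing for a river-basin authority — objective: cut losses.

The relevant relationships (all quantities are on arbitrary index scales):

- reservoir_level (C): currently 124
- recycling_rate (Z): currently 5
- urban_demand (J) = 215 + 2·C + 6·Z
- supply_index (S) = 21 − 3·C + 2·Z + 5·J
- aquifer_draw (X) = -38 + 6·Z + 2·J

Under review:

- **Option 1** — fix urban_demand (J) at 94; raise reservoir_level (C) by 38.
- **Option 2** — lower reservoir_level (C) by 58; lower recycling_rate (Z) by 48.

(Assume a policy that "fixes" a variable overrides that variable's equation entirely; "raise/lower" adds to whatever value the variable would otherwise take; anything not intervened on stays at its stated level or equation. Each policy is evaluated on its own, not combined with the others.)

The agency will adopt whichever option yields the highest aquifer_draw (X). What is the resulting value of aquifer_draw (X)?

Option 1 (J := 94, C + 38):
  C = 124 + 38 = 162
  Z = 5
  J = 94
  X = -38 + 6·5 + 2·94 = 180
Option 2 (C − 58, Z − 48):
  C = 124 − 58 = 66
  Z = 5 − 48 = -43
  J = 215 + 2·66 + 6·(-43) = 89
  X = -38 + 6·(-43) + 2·89 = -118
Comparing — Option 1: X=180, Option 2: X=-118. Highest is 180 (Option 1).

180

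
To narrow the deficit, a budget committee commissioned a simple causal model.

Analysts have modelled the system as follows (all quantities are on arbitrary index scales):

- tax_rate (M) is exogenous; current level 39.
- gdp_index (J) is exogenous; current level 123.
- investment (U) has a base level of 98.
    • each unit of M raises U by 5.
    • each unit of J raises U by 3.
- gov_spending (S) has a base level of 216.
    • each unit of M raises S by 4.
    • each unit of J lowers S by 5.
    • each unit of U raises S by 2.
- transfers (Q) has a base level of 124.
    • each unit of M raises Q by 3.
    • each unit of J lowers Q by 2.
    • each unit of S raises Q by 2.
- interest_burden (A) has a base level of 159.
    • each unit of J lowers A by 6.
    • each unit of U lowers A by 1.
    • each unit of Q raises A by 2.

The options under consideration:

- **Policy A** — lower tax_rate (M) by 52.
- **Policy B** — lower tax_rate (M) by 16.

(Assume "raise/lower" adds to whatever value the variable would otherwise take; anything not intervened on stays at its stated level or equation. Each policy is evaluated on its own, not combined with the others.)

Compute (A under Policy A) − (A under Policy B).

Policy A (M − 52):
  M = 39 − 52 = -13
  J = 123
  U = 98 + 5·(-13) + 3·123 = 402
  S = 216 + 4·(-13) − 5·123 + 2·402 = 353
  Q = 124 + 3·(-13) − 2·123 + 2·353 = 545
  A = 159 − 6·123 − 402 + 2·545 = 109
Policy B (M − 16):
  M = 39 − 16 = 23
  J = 123
  U = 98 + 5·23 + 3·123 = 582
  S = 216 + 4·23 − 5·123 + 2·582 = 857
  Q = 124 + 3·23 − 2·123 + 2·857 = 1661
  A = 159 − 6·123 − 582 + 2·1661 = 2161
A: 109 − 2161 = -2052

-2052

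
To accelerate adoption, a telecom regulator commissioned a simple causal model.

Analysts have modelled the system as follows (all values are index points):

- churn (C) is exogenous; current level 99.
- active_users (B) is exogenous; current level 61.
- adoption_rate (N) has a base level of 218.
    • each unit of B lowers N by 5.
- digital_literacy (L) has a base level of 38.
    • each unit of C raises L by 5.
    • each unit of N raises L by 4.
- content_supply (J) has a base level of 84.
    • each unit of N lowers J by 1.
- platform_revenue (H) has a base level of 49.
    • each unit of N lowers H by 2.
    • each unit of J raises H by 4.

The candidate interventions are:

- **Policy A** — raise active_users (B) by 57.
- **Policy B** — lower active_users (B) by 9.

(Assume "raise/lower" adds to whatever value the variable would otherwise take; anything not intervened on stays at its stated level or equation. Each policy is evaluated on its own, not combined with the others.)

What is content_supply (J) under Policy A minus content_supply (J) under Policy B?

Policy A (B + 57):
  B = 61 + 57 = 118
  N = 218 − 5·118 = -372
  J = 84 − (-372) = 456
Policy B (B − 9):
  B = 61 − 9 = 52
  N = 218 − 5·52 = -42
  J = 84 − (-42) = 126
J: 456 − 126 = 330

330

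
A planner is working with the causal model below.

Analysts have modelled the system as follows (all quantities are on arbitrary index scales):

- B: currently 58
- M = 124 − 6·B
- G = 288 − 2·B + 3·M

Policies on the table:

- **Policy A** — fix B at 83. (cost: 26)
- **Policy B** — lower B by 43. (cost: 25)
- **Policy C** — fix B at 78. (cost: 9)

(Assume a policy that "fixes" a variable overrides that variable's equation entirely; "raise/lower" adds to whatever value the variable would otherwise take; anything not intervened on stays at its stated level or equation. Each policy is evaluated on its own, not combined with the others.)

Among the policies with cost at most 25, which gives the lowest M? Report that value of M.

-344

Policy B (B − 43):
  B = 58 − 43 = 15
  M = 124 − 6·15 = 34
Policy C (B := 78):
  B = 78
  M = 124 − 6·78 = -344
Comparing — Policy B: M=34, Policy C: M=-344. Lowest is -344 (Policy C).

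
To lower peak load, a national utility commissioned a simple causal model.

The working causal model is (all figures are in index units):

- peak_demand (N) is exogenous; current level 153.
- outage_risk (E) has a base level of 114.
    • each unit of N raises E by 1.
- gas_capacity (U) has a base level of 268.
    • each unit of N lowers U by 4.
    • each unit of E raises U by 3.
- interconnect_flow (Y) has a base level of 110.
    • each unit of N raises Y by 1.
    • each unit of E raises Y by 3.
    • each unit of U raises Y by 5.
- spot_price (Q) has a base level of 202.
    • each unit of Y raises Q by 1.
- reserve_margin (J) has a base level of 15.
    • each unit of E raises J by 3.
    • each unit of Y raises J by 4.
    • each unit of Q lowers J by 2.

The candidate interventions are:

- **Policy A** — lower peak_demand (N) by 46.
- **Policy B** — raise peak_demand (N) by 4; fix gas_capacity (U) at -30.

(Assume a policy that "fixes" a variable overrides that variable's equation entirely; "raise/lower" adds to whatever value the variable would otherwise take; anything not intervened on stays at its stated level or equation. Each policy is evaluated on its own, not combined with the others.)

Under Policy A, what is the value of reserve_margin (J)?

7064

Policy A (N − 46):
  N = 153 − 46 = 107
  E = 114 + 107 = 221
  U = 268 − 4·107 + 3·221 = 503
  Y = 110 + 107 + 3·221 + 5·503 = 3395
  Q = 202 + 3395 = 3597
  J = 15 + 3·221 + 4·3395 − 2·3597 = 7064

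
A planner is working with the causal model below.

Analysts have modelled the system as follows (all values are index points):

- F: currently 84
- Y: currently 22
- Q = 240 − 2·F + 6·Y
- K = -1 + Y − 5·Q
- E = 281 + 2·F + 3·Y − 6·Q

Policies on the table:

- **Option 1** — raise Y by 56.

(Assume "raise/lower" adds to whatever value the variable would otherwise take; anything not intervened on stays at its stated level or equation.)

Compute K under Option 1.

Option 1 (Y + 56):
  F = 84
  Y = 22 + 56 = 78
  Q = 240 − 2·84 + 6·78 = 540
  K = -1 + 78 − 5·540 = -2623

-2623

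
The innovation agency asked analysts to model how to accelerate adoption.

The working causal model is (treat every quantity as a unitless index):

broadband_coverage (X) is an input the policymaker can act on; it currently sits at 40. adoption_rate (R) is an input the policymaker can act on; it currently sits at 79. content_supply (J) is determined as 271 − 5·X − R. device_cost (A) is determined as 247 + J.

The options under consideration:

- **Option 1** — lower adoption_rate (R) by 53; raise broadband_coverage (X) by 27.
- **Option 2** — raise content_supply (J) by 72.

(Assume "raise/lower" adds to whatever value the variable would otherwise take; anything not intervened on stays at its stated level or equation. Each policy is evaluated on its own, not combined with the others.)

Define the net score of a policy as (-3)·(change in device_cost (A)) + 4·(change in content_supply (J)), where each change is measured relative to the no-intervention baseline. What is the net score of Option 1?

Baseline:
  X = 40
  R = 79
  J = 271 − 5·40 − 79 = -8
  A = 247 + (-8) = 239
Option 1 (R − 53, X + 27):
  X = 40 + 27 = 67
  R = 79 − 53 = 26
  J = 271 − 5·67 − 26 = -90
  A = 247 + (-90) = 157
ΔA = 157 − 239 = -82; ΔJ = -90 − (-8) = -82
Score = (-3)·(-82) + 4·(-82) = -82

-82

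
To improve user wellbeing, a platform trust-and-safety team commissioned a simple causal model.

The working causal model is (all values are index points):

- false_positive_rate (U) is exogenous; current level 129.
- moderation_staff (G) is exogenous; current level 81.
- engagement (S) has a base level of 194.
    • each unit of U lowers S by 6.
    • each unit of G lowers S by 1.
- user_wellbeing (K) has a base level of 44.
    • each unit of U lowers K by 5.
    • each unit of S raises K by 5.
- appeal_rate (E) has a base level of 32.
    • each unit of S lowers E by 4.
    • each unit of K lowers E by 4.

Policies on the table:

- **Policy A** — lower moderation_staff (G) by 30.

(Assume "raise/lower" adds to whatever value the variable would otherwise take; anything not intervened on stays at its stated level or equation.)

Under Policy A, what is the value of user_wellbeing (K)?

-3756

Policy A (G − 30):
  U = 129
  G = 81 − 30 = 51
  S = 194 − 6·129 − 51 = -631
  K = 44 − 5·129 + 5·(-631) = -3756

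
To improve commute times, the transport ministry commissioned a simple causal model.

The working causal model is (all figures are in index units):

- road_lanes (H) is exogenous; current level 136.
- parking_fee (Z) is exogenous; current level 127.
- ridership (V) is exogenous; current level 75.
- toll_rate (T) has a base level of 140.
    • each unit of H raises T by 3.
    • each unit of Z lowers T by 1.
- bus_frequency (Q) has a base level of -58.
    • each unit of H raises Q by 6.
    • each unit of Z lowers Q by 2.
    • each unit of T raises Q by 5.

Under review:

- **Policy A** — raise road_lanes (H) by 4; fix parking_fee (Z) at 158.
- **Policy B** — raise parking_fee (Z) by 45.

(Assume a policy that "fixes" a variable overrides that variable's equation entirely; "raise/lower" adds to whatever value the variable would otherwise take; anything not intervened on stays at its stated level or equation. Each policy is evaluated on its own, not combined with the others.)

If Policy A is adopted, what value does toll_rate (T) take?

402

Policy A (H + 4, Z := 158):
  H = 136 + 4 = 140
  Z = 158
  T = 140 + 3·140 − 158 = 402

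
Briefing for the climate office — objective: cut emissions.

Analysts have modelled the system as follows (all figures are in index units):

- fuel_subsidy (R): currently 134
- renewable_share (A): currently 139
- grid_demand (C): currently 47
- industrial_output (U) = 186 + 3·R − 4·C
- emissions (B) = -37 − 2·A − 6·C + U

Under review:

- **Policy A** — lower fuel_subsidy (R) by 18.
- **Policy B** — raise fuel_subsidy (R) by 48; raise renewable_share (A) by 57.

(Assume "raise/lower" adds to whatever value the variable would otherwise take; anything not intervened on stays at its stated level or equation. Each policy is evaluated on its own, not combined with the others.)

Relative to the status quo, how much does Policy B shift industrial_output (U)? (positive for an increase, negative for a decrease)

144

Baseline:
  R = 134
  C = 47
  U = 186 + 3·134 − 4·47 = 400
Policy B (R + 48, A + 57):
  R = 134 + 48 = 182
  C = 47
  U = 186 + 3·182 − 4·47 = 544
Change in U: 544 − 400 = 144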